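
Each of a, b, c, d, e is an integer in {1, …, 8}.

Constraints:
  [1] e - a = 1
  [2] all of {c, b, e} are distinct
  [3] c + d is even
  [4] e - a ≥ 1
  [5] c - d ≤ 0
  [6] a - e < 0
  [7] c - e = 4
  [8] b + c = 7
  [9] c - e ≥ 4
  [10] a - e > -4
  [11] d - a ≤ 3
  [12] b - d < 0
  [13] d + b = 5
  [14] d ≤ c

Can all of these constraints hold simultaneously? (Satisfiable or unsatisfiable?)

Constraints 4, 5, 9, and 11 give a − d ≥ -3, d − c ≥ 0, c − e ≥ 4, e − a ≥ 1.
Adding all 4 inequalities: the left sides telescope to 0, and the right sides sum to (-3) + 0 + 4 + 1 = 2. So 0 ≥ 2, which is false.

Unsatisfiable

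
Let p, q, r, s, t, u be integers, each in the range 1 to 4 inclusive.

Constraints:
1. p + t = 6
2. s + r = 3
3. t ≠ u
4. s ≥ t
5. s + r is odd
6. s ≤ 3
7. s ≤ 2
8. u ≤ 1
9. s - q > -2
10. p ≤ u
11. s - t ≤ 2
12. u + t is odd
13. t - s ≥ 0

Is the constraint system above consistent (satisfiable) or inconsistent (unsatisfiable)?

From constraints 8 and 10: p ≤ u ≤ 1. From constraints 4 and 6: t ≤ s ≤ 3. Hence p + t ≤ 4. But constraint 1 requires p + t = 6, and 6 > 4. Contradiction.

Unsatisfiable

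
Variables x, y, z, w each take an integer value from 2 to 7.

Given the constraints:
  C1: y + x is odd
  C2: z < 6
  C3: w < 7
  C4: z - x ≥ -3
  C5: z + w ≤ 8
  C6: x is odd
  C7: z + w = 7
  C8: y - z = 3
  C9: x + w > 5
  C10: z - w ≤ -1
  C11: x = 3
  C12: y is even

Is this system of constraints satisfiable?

Satisfiable

Setting (x, y, z, w) = (3, 6, 3, 4) satisfies everything: constraint 4: z - x = 0; constraint 5: z + w = 7; constraint 7: z + w = 7, and the others follow.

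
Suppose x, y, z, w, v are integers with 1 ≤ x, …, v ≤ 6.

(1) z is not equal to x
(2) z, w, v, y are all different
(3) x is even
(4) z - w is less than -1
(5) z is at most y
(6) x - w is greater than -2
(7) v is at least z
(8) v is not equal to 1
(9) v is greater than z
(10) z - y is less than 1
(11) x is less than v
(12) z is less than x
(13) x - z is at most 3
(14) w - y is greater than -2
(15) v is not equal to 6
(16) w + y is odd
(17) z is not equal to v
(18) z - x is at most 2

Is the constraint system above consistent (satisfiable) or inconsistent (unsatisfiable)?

The assignment x = 2, y = 2, z = 1, w = 3, v = 5 works:
  constraint 4 holds since z - w = -2.
  constraint 6 holds since x - w = -1.
The rest check out directly.

Satisfiable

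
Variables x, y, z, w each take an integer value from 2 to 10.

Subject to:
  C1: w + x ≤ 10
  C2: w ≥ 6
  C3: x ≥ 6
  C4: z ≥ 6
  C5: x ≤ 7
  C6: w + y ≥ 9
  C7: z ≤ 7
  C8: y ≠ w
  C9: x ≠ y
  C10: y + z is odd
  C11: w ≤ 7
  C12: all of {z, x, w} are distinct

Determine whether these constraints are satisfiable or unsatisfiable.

Constraints 2, 3, 4, 5, 7, and 11 confine each of z, x, w to the 2 values {6, 7}.
Constraint 12 requires all 3 of them to be distinct, but only 2 values are available — impossible by the pigeonhole principle.

Unsatisfiable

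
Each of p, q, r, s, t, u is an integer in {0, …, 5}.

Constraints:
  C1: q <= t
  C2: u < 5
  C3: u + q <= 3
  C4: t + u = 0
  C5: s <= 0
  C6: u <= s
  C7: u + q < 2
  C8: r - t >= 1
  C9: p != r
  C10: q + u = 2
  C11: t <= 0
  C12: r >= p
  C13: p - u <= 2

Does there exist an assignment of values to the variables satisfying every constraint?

From constraints 1 and 11: q ≤ t ≤ 0. From constraints 5 and 6: u ≤ s ≤ 0. Hence q + u ≤ 0. But constraint 10 requires q + u = 2, and 2 > 0. Contradiction.

Unsatisfiable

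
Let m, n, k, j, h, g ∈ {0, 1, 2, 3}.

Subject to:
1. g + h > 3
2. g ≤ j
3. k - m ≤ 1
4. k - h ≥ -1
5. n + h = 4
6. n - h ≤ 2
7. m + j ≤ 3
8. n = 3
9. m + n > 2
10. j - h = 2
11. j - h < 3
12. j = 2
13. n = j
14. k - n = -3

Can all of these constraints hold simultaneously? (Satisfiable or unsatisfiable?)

Constraint 8 fixes n = 3 and constraint 12 fixes j = 2, but constraint 13 requires n = j. Since 3 ≠ 2, contradiction.

Unsatisfiable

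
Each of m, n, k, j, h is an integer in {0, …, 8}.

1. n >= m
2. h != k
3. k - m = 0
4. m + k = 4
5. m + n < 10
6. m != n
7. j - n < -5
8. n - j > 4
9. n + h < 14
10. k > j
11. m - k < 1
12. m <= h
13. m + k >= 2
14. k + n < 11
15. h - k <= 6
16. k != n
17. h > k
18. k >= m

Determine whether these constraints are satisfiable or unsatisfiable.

Take m = 2, n = 7, k = 2, j = 0, h = 5. Then constraint 3: k - m = 0; constraint 4: m + k = 4, and every other listed constraint is also met.

Satisfiable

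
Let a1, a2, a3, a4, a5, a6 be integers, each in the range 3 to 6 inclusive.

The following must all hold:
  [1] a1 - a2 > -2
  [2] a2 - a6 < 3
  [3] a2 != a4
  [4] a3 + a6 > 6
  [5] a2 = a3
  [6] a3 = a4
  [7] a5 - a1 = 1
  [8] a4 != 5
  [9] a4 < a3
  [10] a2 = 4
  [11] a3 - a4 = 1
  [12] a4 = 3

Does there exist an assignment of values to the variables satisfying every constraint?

Unsatisfiable

Constraint 10 fixes a2 = 4 and constraint 12 fixes a4 = 3. Constraints 5 and 6 give a2 = a3 = a4, so a2 = a4. But 4 ≠ 3 — contradiction.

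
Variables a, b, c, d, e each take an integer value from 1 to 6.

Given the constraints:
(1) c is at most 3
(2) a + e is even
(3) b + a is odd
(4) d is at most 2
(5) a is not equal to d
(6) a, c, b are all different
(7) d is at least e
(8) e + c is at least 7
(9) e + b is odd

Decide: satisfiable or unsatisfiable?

From constraints 4 and 7: e ≤ d ≤ 2. From constraint 1: c ≤ 3. Hence e + c ≤ 5. But constraint 8 requires e + c ≥ 7, and 7 > 5. Contradiction.

Unsatisfiable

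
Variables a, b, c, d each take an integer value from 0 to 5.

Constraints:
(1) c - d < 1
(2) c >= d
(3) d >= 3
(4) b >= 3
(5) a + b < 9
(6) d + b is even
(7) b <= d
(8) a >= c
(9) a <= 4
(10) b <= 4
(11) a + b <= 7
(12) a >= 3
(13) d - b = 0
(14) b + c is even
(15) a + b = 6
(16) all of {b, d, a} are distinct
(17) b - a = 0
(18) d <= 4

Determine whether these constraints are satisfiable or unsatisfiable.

Unsatisfiable

Constraints 3, 4, 9, 10, 12, and 18 confine each of b, d, a to the 2 values {3, 4}.
Constraint 16 requires all 3 of them to be distinct, but only 2 values are available — impossible by the pigeonhole principle.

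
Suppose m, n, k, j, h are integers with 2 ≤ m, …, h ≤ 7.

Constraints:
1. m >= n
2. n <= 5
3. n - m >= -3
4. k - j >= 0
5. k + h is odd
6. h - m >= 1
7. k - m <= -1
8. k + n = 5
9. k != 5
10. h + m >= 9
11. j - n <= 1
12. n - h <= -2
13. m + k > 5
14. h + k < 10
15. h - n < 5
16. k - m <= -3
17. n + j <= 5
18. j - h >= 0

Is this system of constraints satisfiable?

Constraints 3, 4, 12, 16, and 18 give n − m ≥ -3, m − k ≥ 3, k − j ≥ 0, j − h ≥ 0, h − n ≥ 2.
Adding all 5 inequalities: the left sides telescope to 0, and the right sides sum to (-3) + 3 + 0 + 0 + 2 = 2. So 0 ≥ 2, which is false.

Unsatisfiable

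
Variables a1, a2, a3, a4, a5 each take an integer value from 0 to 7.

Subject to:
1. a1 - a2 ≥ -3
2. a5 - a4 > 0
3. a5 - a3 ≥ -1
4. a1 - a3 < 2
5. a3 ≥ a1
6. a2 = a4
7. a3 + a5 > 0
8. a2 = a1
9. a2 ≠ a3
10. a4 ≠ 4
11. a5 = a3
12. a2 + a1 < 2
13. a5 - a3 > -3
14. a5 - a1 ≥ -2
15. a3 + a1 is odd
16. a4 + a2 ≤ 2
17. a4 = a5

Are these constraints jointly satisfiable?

Unsatisfiable

From constraints 6, 11, and 17, a2 = a4 = a5 = a3, so a2 = a3. But constraint 9 says a2 ≠ a3. Contradiction.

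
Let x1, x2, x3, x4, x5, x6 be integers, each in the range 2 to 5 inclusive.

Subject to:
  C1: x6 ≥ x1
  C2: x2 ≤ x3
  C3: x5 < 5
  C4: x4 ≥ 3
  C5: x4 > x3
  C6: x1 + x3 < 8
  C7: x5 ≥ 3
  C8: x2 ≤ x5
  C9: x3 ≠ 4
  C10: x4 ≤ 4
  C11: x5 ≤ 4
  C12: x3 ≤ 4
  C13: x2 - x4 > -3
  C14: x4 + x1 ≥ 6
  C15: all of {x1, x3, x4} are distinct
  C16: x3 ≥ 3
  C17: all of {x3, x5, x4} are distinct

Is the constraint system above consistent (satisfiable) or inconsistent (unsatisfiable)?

Unsatisfiable

Constraints 4, 7, 10, 11, 12, and 16 confine each of x3, x5, x4 to the 2 values {3, 4}.
Constraint 17 requires all 3 of them to be distinct, but only 2 values are available — impossible by the pigeonhole principle.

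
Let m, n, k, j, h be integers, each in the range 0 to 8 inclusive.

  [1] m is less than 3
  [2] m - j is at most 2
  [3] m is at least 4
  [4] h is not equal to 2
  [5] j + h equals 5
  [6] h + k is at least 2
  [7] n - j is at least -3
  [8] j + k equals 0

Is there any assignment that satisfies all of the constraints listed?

Unsatisfiable

From constraint 3: m ≥ 4. From constraint 1: m ≤ 2. But 2 < 4, so no value of m works.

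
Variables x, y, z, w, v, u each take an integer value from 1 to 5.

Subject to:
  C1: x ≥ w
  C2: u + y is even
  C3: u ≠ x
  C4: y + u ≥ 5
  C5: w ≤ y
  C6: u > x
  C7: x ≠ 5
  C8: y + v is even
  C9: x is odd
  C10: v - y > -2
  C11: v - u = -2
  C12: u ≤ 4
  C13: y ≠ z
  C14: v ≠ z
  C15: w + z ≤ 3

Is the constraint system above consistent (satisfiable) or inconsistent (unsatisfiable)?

Satisfiable

The assignment x = 3, y = 2, z = 1, w = 1, v = 2, u = 4 works:
  constraint 4 holds since y + u = 6.
  constraint 10 holds since v - y = 0.
  constraint 11 holds since v - u = -2.
The rest check out directly.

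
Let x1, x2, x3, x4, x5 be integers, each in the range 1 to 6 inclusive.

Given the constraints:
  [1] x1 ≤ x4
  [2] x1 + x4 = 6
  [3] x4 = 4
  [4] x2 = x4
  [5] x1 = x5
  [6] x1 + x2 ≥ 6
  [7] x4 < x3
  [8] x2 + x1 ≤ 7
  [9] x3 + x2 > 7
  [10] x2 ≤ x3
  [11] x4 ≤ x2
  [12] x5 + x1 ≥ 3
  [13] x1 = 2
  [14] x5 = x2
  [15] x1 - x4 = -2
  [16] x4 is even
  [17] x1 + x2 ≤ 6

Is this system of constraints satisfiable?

Constraint 13 fixes x1 = 2 and constraint 3 fixes x4 = 4. Constraints 4, 5, and 14 give x1 = x5 = x2 = x4, so x1 = x4. But 2 ≠ 4 — contradiction.

Unsatisfiable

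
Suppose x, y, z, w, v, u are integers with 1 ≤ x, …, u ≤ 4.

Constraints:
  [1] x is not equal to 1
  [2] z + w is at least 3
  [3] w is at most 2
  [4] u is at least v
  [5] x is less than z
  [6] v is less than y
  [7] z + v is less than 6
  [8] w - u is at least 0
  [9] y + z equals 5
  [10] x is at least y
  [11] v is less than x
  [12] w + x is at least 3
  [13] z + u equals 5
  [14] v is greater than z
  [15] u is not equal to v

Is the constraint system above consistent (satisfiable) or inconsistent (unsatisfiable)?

Constraints 5, 6, 10, and 14 give x < z, z < v, v < y, y ≤ x. Chaining: x < z < v < y ≤ x, which forces x < x — impossible.

Unsatisfiable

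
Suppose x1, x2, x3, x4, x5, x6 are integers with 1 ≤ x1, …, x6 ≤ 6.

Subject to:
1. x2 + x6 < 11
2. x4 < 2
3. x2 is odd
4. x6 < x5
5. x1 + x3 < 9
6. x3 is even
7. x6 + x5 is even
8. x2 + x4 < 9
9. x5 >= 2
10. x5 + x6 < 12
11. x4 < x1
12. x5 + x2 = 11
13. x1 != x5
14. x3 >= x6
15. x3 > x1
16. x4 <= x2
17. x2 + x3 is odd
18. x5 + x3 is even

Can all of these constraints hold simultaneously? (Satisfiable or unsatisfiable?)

One satisfying assignment is x1 = 2, x2 = 5, x3 = 4, x4 = 1, x5 = 6, x6 = 4.
For the less obvious constraints — constraint 1: x2 + x6 = 9; constraint 5: x1 + x3 = 6 — and the others hold by inspection.

Satisfiable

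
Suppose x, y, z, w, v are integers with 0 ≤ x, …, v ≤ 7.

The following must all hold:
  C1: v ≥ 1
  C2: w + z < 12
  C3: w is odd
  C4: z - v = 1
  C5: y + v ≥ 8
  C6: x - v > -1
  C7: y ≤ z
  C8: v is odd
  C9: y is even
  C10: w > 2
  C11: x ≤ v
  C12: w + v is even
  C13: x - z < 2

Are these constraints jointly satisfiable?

One satisfying assignment is x = 5, y = 4, z = 6, w = 3, v = 5.
For the less obvious constraints — constraint 2: w + z = 9; constraint 4: z - v = 1 — and the others hold by inspection.

Satisfiable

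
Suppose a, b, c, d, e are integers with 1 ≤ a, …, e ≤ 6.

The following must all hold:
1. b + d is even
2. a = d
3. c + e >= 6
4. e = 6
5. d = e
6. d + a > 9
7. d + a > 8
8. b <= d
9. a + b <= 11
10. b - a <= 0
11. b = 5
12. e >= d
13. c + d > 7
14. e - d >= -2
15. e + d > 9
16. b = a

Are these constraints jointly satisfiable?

Constraint 11 fixes b = 5 and constraint 4 fixes e = 6. Constraints 2, 5, and 16 give b = a = d = e, so b = e. But 5 ≠ 6 — contradiction.

Unsatisfiable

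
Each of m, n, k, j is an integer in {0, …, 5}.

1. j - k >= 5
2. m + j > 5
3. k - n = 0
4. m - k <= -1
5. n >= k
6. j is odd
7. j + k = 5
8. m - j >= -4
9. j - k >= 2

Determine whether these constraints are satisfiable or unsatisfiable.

Constraints 1, 4, and 8 give k − m ≥ 1, m − j ≥ -4, j − k ≥ 5.
Adding all 3 inequalities: the left sides telescope to 0, and the right sides sum to 1 + (-4) + 5 = 2. So 0 ≥ 2, which is false.

Unsatisfiable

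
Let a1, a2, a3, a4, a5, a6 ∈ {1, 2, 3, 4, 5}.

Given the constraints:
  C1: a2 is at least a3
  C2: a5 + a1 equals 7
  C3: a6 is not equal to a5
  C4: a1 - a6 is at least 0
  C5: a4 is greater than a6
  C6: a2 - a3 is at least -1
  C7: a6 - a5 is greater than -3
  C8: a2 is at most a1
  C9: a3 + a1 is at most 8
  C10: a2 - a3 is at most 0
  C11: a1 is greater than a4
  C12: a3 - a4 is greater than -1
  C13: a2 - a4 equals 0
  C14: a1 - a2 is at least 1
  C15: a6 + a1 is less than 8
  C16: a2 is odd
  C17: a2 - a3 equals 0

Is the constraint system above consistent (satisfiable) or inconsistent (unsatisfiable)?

Setting (a1, a2, a3, a4, a5, a6) = (4, 3, 3, 3, 3, 1) satisfies everything: constraint 2: a5 + a1 = 7; constraint 4: a1 - a6 = 3, and the others follow.

Satisfiable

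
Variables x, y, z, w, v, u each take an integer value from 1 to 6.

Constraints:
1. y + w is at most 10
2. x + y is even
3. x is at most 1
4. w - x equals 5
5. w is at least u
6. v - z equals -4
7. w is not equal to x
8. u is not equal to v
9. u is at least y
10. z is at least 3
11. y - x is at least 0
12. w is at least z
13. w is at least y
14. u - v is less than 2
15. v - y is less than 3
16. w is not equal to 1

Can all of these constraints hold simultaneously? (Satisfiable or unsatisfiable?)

The assignment x = 1, y = 1, z = 6, w = 6, v = 2, u = 3 works:
  constraint 1 holds since y + w = 7.
  constraint 4 holds since w - x = 5.
  constraint 6 holds since v - z = -4.
The rest check out directly.

Satisfiable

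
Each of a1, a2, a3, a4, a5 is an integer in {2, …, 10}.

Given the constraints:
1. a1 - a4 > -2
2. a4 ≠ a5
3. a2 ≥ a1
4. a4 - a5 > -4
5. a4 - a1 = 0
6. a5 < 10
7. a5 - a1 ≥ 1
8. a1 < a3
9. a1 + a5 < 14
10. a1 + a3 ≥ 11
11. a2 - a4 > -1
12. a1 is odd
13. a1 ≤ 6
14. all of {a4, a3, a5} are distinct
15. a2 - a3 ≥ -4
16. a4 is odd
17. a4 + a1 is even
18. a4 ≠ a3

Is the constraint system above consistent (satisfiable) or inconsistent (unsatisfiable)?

Satisfiable

Try a1 = 5, a2 = 5, a3 = 7, a4 = 5, a5 = 8.
Check constraint 1: a1 - a4 = 0; constraint 4: a4 - a5 = -3; constraint 5: a4 - a1 = 0. The remaining constraints are straightforward to verify.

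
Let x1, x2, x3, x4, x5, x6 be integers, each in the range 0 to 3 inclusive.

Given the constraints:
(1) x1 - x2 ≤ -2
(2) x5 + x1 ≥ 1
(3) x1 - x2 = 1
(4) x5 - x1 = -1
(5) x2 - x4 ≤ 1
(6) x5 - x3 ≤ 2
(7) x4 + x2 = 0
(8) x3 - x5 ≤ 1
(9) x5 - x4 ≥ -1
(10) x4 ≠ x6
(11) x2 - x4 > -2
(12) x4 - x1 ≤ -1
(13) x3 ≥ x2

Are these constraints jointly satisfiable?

Constraints 1, 5, and 12 give x4 − x2 ≥ -1, x2 − x1 ≥ 2, x1 − x4 ≥ 1.
Adding all 3 inequalities: the left sides telescope to 0, and the right sides sum to (-1) + 2 + 1 = 2. So 0 ≥ 2, which is false.

Unsatisfiable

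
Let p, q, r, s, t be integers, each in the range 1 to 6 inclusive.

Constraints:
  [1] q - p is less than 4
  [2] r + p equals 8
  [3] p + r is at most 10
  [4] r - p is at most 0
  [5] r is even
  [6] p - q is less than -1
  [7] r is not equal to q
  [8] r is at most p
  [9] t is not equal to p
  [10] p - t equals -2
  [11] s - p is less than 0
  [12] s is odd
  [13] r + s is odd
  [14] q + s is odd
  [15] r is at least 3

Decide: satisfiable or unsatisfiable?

Satisfiable

One satisfying assignment is p = 4, q = 6, r = 4, s = 3, t = 6.
For the less obvious constraints — constraint 1: q - p = 2; constraint 2: r + p = 8; constraint 3: p + r = 8 — and the others hold by inspection.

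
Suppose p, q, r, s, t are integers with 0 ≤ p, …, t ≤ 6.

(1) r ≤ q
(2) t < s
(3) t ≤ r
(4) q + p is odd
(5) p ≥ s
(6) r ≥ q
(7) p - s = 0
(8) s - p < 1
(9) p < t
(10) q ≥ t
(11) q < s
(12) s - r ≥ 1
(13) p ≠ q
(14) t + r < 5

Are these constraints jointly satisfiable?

Unsatisfiable

Constraints 1, 3, 5, 9, and 11 give p < t, t ≤ r, r ≤ q, q < s, s ≤ p. Chaining: p < t ≤ r ≤ q < s ≤ p, which forces p < p — impossible.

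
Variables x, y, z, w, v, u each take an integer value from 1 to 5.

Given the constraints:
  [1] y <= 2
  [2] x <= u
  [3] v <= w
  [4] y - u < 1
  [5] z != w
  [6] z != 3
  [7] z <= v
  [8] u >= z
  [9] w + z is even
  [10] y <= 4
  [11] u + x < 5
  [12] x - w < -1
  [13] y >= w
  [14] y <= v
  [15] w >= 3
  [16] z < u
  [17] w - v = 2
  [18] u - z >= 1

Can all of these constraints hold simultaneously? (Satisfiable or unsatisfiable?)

Unsatisfiable

From constraints 13 and 15: y ≥ w and w ≥ 3, so y ≥ 3. From constraint 1: y ≤ 2. But 2 < 3, so no value of y works.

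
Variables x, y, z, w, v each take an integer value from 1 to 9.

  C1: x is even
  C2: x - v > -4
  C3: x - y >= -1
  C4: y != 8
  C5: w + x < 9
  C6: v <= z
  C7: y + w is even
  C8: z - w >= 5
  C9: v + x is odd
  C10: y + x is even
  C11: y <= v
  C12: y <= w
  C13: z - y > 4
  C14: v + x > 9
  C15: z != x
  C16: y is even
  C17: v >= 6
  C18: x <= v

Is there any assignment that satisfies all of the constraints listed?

Satisfiable

Try x = 4, y = 2, z = 8, w = 2, v = 7.
Check constraint 2: x - v = -3; constraint 3: x - y = 2; constraint 5: w + x = 6. The remaining constraints are straightforward to verify.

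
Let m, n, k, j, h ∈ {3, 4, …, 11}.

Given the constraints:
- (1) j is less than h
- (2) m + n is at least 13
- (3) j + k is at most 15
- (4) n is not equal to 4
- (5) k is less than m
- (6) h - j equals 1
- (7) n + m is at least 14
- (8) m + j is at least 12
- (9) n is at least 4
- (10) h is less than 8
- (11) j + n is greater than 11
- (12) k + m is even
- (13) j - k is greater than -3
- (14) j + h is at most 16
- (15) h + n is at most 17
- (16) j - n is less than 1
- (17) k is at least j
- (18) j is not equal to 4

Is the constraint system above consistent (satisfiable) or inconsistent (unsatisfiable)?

Satisfiable

Setting (m, n, k, j, h) = (9, 7, 7, 6, 7) satisfies everything: constraint 2: m + n = 16; constraint 3: j + k = 13; constraint 6: h - j = 1, and the others follow.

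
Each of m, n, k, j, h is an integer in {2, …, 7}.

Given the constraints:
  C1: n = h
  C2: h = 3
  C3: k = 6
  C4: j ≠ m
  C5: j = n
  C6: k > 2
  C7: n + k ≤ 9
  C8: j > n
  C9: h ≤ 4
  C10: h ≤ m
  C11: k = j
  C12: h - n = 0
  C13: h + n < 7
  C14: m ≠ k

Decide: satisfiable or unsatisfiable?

Constraint 3 fixes k = 6 and constraint 2 fixes h = 3. Constraints 1, 5, and 11 give k = j = n = h, so k = h. But 6 ≠ 3 — contradiction.

Unsatisfiable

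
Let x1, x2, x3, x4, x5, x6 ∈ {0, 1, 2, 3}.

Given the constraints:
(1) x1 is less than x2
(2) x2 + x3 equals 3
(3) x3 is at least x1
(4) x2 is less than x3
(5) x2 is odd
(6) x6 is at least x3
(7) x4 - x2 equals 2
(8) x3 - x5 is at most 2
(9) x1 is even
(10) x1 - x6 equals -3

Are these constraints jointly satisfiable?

Satisfiable

Take x1 = 0, x2 = 1, x3 = 2, x4 = 3, x5 = 2, x6 = 3. Then constraint 2: x2 + x3 = 3; constraint 7: x4 - x2 = 2, and every other listed constraint is also met.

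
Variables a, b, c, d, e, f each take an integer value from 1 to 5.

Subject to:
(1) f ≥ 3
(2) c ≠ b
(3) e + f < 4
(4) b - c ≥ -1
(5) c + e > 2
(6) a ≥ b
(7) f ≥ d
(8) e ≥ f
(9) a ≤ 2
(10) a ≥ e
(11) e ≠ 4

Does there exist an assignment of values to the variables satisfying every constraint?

Unsatisfiable

From constraints 1 and 8: e ≥ f and f ≥ 3, so e ≥ 3. From constraints 9 and 10: e ≤ a and a ≤ 2, so e ≤ 2. But 2 < 3, so no value of e works.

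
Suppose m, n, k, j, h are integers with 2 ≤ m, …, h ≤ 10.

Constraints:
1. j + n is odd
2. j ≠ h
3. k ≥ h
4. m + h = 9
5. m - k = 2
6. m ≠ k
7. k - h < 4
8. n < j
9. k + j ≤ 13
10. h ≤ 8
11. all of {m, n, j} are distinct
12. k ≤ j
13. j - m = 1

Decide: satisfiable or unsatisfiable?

The assignment m = 7, n = 3, k = 5, j = 8, h = 2 works:
  constraint 4 holds since m + h = 9.
  constraint 5 holds since m - k = 2.
  constraint 7 holds since k - h = 3.
The rest check out directly.

Satisfiable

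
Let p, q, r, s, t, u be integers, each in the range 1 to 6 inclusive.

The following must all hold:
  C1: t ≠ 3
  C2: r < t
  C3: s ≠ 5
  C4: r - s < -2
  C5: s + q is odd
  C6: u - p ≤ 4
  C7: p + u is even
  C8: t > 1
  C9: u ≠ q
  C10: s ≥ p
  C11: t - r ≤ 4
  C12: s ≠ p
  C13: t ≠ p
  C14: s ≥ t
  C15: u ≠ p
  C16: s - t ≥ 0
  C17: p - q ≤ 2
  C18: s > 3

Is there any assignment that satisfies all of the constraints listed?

Take p = 3, q = 1, r = 1, s = 6, t = 5, u = 5. Then constraint 4: r - s = -5; constraint 6: u - p = 2; constraint 11: t - r = 4, and every other listed constraint is also met.

Satisfiable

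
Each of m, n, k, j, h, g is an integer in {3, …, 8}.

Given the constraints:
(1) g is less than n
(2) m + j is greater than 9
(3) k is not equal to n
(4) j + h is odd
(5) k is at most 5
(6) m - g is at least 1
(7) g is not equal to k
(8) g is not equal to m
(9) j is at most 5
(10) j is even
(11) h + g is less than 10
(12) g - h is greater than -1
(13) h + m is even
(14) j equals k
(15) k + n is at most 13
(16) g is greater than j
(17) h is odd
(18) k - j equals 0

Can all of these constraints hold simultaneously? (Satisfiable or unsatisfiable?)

Satisfiable

Take m = 7, n = 7, k = 4, j = 4, h = 3, g = 5. Then constraint 2: m + j = 11; constraint 6: m - g = 2, and every other listed constraint is also met.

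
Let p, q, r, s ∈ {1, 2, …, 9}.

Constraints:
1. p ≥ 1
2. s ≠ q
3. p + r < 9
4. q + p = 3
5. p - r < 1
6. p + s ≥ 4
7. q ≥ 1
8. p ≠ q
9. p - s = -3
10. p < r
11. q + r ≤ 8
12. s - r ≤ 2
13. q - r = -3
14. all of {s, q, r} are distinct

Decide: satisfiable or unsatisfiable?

Satisfiable

Try p = 2, q = 1, r = 4, s = 5.
Check constraint 3: p + r = 6; constraint 4: q + p = 3. The remaining constraints are straightforward to verify.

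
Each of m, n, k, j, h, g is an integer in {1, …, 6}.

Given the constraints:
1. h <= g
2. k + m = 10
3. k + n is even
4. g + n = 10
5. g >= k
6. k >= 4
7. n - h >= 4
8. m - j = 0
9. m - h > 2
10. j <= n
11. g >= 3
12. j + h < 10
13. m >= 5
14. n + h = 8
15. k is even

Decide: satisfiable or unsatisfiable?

Satisfiable

One satisfying assignment is m = 6, n = 6, k = 4, j = 6, h = 2, g = 4.
For the less obvious constraints — constraint 2: k + m = 10; constraint 4: g + n = 10; constraint 7: n - h = 4 — and the others hold by inspection.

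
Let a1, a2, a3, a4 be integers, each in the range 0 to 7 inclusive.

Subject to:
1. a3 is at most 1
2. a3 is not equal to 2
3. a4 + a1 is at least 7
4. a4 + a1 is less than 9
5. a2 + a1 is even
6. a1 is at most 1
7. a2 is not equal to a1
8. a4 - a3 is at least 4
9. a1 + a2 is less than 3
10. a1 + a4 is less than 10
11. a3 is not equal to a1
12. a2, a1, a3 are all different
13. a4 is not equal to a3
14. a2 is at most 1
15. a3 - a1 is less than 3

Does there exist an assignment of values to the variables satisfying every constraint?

Constraints 1, 6, and 14 confine each of a2, a1, a3 to the 2 values {0, 1} (the domain already gives each ≥ 0).
Constraint 12 requires all 3 of them to be distinct, but only 2 values are available — impossible by the pigeonhole principle.

Unsatisfiable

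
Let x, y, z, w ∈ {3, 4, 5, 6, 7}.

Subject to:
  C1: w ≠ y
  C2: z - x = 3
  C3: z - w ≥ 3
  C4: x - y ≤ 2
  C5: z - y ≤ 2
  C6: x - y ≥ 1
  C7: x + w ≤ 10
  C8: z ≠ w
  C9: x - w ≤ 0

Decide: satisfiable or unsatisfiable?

Constraints 3, 5, 6, and 9 give x − y ≥ 1, y − z ≥ -2, z − w ≥ 3, w − x ≥ 0.
Adding all 4 inequalities: the left sides telescope to 0, and the right sides sum to 1 + (-2) + 3 + 0 = 2. So 0 ≥ 2, which is false.

Unsatisfiable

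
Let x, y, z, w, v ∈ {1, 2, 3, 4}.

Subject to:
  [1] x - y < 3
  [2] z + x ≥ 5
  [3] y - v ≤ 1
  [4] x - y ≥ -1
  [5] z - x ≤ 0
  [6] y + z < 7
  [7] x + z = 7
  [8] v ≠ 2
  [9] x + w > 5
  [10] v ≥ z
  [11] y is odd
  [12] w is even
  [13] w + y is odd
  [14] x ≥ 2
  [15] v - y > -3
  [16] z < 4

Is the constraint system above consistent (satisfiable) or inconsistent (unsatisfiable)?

Try x = 4, y = 3, z = 3, w = 2, v = 3.
Check constraint 1: x - y = 1; constraint 2: z + x = 7. The remaining constraints are straightforward to verify.

Satisfiable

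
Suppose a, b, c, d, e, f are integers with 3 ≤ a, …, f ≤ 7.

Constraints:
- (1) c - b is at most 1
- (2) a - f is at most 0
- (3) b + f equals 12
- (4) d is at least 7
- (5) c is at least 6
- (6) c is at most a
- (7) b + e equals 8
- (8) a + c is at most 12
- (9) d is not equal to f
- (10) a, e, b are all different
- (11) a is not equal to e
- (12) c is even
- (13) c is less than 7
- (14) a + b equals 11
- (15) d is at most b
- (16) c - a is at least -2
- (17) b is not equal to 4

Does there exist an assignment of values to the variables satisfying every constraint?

Unsatisfiable

From constraints 5 and 6: a ≥ c ≥ 6. From constraints 4 and 15: b ≥ d ≥ 7. Hence a + b ≥ 13. But constraint 14 requires a + b = 11, and 11 < 13. Contradiction.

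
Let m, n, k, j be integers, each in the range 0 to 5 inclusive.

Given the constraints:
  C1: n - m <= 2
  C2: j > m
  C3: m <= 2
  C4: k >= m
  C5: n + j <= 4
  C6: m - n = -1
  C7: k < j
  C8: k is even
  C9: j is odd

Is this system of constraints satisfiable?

Satisfiable

Try m = 0, n = 1, k = 2, j = 3.
Check constraint 1: n - m = 1; constraint 5: n + j = 4; constraint 6: m - n = -1. The remaining constraints are straightforward to verify.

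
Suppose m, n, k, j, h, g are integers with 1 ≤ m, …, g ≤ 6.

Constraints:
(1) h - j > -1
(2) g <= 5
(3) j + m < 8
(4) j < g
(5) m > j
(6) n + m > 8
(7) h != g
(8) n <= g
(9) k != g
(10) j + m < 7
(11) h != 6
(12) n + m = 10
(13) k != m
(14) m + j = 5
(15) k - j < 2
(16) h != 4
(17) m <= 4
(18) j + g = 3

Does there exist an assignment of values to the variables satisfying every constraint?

Unsatisfiable

From constraints 2 and 8: n ≤ g ≤ 5. From constraint 17: m ≤ 4. Hence n + m ≤ 9. But constraint 12 requires n + m = 10, and 10 > 9. Contradiction.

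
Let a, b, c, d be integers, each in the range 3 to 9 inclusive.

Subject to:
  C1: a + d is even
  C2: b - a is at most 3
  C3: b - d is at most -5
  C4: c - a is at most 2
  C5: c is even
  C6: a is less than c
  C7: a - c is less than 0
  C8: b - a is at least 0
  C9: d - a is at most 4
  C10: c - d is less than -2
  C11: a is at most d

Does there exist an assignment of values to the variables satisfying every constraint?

Unsatisfiable

Constraints 3, 8, and 9 give a − d ≥ -4, d − b ≥ 5, b − a ≥ 0.
Adding all 3 inequalities: the left sides telescope to 0, and the right sides sum to (-4) + 5 + 0 = 1. So 0 ≥ 1, which is false.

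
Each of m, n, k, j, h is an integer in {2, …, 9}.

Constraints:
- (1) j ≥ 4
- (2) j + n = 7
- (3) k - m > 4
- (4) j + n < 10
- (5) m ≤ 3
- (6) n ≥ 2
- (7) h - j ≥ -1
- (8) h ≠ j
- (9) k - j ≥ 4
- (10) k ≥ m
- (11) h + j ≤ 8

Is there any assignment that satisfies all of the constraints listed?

Take m = 3, n = 3, k = 9, j = 4, h = 3. Then constraint 2: j + n = 7; constraint 3: k - m = 6, and every other listed constraint is also met.

Satisfiable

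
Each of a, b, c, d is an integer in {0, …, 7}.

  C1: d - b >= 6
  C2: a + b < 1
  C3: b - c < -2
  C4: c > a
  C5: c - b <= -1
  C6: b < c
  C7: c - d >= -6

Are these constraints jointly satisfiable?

Unsatisfiable

Constraints 1, 5, and 7 give b − c ≥ 1, c − d ≥ -6, d − b ≥ 6.
Adding all 3 inequalities: the left sides telescope to 0, and the right sides sum to 1 + (-6) + 6 = 1. So 0 ≥ 1, which is false.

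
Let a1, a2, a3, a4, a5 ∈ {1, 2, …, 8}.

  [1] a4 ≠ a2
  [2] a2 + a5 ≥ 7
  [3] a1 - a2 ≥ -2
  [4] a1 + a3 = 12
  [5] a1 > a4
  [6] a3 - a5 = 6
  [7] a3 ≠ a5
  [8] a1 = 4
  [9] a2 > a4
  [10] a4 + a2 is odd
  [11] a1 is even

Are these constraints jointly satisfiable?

One satisfying assignment is a1 = 4, a2 = 5, a3 = 8, a4 = 2, a5 = 2.
For the less obvious constraints — constraint 2: a2 + a5 = 7; constraint 3: a1 - a2 = -1; constraint 4: a1 + a3 = 12 — and the others hold by inspection.

Satisfiable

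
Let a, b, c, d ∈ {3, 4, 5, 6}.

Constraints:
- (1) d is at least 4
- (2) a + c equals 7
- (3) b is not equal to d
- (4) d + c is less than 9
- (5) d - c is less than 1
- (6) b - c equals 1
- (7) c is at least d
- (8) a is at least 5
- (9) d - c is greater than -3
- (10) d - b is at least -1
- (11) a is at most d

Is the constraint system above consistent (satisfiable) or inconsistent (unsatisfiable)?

Unsatisfiable

From constraint 8: a ≥ 5. From constraints 1 and 7: c ≥ d ≥ 4. Hence a + c ≥ 9. But constraint 2 requires a + c = 7, and 7 < 9. Contradiction.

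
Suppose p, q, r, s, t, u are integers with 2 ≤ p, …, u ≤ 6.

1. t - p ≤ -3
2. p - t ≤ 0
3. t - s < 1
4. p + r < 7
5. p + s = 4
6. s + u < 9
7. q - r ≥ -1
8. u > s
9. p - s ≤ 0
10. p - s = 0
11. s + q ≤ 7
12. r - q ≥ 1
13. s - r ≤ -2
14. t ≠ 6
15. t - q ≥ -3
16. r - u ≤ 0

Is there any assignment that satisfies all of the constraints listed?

Unsatisfiable

Constraints 1, 7, 9, 13, and 15 give s − p ≥ 0, p − t ≥ 3, t − q ≥ -3, q − r ≥ -1, r − s ≥ 2.
Adding all 5 inequalities: the left sides telescope to 0, and the right sides sum to 0 + 3 + (-3) + (-1) + 2 = 1. So 0 ≥ 1, which is false.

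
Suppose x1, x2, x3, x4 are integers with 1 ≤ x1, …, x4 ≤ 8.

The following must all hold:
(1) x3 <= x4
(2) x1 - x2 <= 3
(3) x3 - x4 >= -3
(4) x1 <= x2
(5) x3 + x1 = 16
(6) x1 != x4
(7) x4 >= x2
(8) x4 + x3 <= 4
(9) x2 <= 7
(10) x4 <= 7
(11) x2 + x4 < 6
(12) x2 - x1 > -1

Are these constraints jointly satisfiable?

From constraints 1 and 10: x3 ≤ x4 ≤ 7. From constraints 4 and 9: x1 ≤ x2 ≤ 7. Hence x3 + x1 ≤ 14. But constraint 5 requires x3 + x1 = 16, and 16 > 14. Contradiction.

Unsatisfiable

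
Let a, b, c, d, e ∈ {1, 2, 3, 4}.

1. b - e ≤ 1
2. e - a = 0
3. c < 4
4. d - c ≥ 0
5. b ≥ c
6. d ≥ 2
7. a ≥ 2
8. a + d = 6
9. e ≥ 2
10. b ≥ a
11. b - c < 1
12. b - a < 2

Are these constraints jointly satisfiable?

Try a = 3, b = 3, c = 3, d = 3, e = 3.
Check constraint 1: b - e = 0; constraint 2: e - a = 0; constraint 4: d - c = 0. The remaining constraints are straightforward to verify.

Satisfiable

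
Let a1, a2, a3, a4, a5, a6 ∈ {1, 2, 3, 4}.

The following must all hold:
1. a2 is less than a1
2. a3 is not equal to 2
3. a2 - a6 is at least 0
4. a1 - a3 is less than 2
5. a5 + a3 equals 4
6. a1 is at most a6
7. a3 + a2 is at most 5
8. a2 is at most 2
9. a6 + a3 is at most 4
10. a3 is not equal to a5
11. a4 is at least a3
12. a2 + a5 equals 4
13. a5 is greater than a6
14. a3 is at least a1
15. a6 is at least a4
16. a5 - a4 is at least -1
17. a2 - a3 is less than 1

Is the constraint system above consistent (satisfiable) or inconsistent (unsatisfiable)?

Unsatisfiable

Constraints 1, 3, and 6 give a6 ≤ a2, a2 < a1, a1 ≤ a6. Chaining: a6 ≤ a2 < a1 ≤ a6, which forces a6 < a6 — impossible.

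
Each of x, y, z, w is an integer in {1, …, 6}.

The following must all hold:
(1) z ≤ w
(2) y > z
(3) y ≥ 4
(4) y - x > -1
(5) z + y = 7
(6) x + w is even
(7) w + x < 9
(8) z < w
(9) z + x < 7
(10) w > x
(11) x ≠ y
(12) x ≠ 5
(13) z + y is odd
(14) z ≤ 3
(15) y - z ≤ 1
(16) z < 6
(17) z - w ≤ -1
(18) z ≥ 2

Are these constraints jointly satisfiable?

Setting (x, y, z, w) = (2, 4, 3, 4) satisfies everything: constraint 4: y - x = 2; constraint 5: z + y = 7; constraint 7: w + x = 6, and the others follow.

Satisfiable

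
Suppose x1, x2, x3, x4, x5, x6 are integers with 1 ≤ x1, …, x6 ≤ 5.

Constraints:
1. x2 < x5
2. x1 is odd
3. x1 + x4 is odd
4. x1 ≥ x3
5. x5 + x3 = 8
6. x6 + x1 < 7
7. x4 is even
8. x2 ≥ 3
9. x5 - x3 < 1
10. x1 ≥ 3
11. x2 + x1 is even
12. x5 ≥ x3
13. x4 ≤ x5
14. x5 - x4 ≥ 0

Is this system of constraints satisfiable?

Take x1 = 5, x2 = 3, x3 = 4, x4 = 4, x5 = 4, x6 = 1. Then constraint 5: x5 + x3 = 8; constraint 6: x6 + x1 = 6; constraint 9: x5 - x3 = 0, and every other listed constraint is also met.

Satisfiable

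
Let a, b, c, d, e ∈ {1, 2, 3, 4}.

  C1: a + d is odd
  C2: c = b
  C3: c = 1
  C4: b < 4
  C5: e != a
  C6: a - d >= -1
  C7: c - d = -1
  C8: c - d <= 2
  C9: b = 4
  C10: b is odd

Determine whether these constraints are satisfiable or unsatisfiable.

Constraint 3 fixes c = 1 and constraint 9 fixes b = 4, but constraint 2 requires c = b. Since 1 ≠ 4, contradiction.

Unsatisfiable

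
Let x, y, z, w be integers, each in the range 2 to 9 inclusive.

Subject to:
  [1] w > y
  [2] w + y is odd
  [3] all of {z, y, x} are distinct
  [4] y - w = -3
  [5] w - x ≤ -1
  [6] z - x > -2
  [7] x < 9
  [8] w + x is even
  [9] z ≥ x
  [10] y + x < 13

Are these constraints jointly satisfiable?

Try x = 8, y = 3, z = 9, w = 6.
Check constraint 4: y - w = -3; constraint 5: w - x = -2; constraint 6: z - x = 1. The remaining constraints are straightforward to verify.

Satisfiable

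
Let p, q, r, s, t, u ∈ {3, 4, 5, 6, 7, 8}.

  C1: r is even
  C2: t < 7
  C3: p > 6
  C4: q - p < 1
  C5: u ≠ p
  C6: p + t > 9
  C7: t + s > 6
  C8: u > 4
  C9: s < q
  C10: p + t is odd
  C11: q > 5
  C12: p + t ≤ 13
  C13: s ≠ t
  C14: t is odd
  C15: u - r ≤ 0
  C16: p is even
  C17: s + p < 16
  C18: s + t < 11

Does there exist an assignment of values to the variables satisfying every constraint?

Try p = 8, q = 8, r = 8, s = 5, t = 3, u = 5.
Check constraint 4: q - p = 0; constraint 6: p + t = 11; constraint 7: t + s = 8. The remaining constraints are straightforward to verify.

Satisfiable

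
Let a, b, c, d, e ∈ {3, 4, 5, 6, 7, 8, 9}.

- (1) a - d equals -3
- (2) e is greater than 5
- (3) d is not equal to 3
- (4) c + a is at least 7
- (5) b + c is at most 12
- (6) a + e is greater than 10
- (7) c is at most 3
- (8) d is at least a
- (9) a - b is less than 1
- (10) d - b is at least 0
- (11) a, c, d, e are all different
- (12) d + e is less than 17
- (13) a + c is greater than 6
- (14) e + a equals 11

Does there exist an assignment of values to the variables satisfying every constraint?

Try a = 5, b = 7, c = 3, d = 8, e = 6.
Check constraint 1: a - d = -3; constraint 4: c + a = 8; constraint 5: b + c = 10. The remaining constraints are straightforward to verify.

Satisfiable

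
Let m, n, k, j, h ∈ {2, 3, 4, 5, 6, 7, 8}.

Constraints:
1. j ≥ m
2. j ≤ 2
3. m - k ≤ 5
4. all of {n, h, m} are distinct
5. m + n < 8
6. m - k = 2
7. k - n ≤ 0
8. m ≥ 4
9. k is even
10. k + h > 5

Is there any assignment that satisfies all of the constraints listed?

Unsatisfiable

From constraints 1 and 8: j ≥ m and m ≥ 4, so j ≥ 4. From constraint 2: j ≤ 2. But 2 < 4, so no value of j works.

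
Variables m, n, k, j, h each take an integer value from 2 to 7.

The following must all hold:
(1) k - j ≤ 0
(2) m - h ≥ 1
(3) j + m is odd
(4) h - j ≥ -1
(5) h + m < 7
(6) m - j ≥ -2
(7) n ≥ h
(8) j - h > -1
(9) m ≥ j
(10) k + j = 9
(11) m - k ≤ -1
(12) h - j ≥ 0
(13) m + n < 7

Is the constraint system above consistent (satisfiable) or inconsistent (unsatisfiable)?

Unsatisfiable

Constraints 1, 2, 4, and 11 give m − h ≥ 1, h − j ≥ -1, j − k ≥ 0, k − m ≥ 1.
Adding all 4 inequalities: the left sides telescope to 0, and the right sides sum to 1 + (-1) + 0 + 1 = 1. So 0 ≥ 1, which is false.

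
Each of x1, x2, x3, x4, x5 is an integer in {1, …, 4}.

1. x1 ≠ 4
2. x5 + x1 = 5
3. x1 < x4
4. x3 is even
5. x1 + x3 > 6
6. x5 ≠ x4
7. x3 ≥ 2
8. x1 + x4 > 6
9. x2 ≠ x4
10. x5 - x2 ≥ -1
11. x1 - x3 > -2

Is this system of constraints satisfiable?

Satisfiable

Take x1 = 3, x2 = 3, x3 = 4, x4 = 4, x5 = 2. Then constraint 2: x5 + x1 = 5; constraint 5: x1 + x3 = 7, and every other listed constraint is also met.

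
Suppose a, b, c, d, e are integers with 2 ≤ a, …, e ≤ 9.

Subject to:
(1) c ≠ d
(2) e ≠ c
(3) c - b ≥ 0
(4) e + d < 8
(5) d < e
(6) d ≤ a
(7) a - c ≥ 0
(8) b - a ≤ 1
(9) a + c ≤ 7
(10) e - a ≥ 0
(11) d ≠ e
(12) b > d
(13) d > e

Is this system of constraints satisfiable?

Unsatisfiable

Constraints 3, 7, 10, 12, and 13 give d < b, b ≤ c, c ≤ a, a ≤ e, e < d. Chaining: d < b ≤ c ≤ a ≤ e < d, which forces d < d — impossible.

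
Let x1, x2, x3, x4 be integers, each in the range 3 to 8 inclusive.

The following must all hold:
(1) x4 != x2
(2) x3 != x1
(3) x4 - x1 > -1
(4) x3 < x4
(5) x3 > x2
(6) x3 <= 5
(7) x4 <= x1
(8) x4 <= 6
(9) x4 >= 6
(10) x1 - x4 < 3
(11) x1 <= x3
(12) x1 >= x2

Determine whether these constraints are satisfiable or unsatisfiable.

From constraints 7 and 9: x1 ≥ x4 and x4 ≥ 6, so x1 ≥ 6. From constraints 6 and 11: x1 ≤ x3 and x3 ≤ 5, so x1 ≤ 5. But 5 < 6, so no value of x1 works.

Unsatisfiable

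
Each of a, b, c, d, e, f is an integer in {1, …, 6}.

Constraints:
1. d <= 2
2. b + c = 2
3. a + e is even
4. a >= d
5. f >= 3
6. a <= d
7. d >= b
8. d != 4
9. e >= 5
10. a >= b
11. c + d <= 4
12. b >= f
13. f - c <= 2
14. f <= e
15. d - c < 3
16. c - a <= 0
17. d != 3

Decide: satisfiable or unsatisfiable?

From constraints 5 and 12: b ≥ f and f ≥ 3, so b ≥ 3. From constraints 1 and 7: b ≤ d and d ≤ 2, so b ≤ 2. But 2 < 3, so no value of b works.

Unsatisfiable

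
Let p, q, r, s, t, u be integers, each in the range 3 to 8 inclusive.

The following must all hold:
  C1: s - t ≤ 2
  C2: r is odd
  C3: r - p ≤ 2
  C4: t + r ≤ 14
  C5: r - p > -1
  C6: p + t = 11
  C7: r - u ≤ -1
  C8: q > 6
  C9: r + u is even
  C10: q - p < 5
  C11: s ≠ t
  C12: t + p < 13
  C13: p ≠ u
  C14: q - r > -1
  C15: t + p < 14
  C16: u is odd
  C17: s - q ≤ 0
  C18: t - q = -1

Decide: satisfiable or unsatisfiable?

The assignment p = 5, q = 7, r = 5, s = 7, t = 6, u = 7 works:
  constraint 1 holds since s - t = 1.
  constraint 3 holds since r - p = 0.
  constraint 4 holds since t + r = 11.
The rest check out directly.

Satisfiable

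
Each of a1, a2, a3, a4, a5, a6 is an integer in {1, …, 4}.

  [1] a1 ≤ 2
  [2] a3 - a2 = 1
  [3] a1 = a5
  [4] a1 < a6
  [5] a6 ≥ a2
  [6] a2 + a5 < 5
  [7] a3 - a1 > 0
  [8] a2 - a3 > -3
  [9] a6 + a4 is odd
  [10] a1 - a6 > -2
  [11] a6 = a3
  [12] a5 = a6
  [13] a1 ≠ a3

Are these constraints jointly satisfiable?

Unsatisfiable

From constraints 3, 11, and 12, a1 = a5 = a6 = a3, so a1 = a3. But constraint 13 says a1 ≠ a3. Contradiction.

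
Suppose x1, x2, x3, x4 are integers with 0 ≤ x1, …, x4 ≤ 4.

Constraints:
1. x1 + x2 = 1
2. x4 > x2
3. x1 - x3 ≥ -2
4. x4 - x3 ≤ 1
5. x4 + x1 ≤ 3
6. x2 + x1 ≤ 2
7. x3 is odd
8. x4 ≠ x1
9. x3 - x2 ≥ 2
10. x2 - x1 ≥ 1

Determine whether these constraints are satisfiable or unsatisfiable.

Unsatisfiable

Constraints 3, 9, and 10 give x2 − x1 ≥ 1, x1 − x3 ≥ -2, x3 − x2 ≥ 2.
Adding all 3 inequalities: the left sides telescope to 0, and the right sides sum to 1 + (-2) + 2 = 1. So 0 ≥ 1, which is false.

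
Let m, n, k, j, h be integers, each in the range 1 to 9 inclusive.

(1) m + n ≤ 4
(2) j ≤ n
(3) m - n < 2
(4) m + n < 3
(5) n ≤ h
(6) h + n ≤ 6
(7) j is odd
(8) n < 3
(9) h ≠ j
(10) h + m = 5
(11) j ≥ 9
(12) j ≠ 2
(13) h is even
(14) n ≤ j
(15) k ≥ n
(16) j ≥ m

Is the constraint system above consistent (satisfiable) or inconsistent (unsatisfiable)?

From constraints 2 and 11: n ≥ j and j ≥ 9, so n ≥ 9. From constraint 8: n ≤ 2. But 2 < 9, so no value of n works.

Unsatisfiable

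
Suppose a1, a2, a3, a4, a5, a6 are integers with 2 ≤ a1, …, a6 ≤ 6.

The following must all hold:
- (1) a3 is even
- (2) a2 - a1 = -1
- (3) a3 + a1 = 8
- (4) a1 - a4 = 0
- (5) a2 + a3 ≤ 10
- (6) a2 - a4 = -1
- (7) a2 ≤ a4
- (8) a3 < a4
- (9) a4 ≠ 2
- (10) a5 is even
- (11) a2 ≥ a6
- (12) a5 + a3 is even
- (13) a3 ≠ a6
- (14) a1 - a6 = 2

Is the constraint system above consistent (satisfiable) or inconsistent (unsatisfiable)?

Take a1 = 6, a2 = 5, a3 = 2, a4 = 6, a5 = 6, a6 = 4. Then constraint 2: a2 - a1 = -1; constraint 3: a3 + a1 = 8, and every other listed constraint is also met.

Satisfiable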